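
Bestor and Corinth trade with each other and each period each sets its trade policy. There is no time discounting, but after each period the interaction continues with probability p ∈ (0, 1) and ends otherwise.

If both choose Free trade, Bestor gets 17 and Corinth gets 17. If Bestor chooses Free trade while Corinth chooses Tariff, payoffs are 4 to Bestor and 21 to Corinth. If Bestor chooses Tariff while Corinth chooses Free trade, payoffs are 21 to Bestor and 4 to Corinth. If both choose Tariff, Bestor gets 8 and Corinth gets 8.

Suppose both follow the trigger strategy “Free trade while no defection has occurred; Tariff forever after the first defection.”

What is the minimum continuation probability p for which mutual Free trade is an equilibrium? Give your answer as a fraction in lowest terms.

Expected cooperation value is 17 + p·17 + p²·17 + … = 17/(1−p); deviation gives 21 + p·8/(1−p).
17 ≥ 21(1−p) + 8p ⇒ 13p ≥ 4 ⇒ p ≥ 4/13.

4/13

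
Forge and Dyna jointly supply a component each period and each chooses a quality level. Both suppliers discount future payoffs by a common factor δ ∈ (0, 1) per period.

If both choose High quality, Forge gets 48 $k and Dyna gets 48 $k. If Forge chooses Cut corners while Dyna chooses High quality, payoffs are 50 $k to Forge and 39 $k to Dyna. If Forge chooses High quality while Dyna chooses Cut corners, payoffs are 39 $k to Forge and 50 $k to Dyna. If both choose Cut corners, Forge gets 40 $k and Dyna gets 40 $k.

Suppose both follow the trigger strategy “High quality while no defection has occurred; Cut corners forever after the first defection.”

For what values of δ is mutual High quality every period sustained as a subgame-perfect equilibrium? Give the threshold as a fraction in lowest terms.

48/(1−δ) ≥ 50 + 40δ/(1−δ)
48 ≥ 50 − 10δ
δ ≥ 2/10 = 1/5.

1/5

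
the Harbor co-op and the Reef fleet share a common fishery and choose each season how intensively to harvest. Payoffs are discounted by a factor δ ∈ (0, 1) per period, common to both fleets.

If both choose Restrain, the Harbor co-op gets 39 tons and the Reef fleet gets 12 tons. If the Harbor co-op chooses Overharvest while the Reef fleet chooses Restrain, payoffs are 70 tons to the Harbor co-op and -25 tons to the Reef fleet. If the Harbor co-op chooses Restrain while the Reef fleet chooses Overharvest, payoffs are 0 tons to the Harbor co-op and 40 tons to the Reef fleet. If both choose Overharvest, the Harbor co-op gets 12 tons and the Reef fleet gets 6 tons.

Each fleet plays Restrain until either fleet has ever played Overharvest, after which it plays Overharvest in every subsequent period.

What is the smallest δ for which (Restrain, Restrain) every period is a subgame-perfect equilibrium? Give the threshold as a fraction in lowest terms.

14/17

the Harbor co-op: cooperation gives 39 each period; deviation gives 70 once then 12 forever.
  39/(1−δ) ≥ 70 + 12δ/(1−δ) ⇒ δ ≥ 31/58.
the Reef fleet: cooperation gives 12 each period; deviation gives 40 once then 6 forever.
  δ ≥ 28/34 = 14/17.
Both must hold, so the binding constraint is the Reef fleet's: δ ≥ 14/17.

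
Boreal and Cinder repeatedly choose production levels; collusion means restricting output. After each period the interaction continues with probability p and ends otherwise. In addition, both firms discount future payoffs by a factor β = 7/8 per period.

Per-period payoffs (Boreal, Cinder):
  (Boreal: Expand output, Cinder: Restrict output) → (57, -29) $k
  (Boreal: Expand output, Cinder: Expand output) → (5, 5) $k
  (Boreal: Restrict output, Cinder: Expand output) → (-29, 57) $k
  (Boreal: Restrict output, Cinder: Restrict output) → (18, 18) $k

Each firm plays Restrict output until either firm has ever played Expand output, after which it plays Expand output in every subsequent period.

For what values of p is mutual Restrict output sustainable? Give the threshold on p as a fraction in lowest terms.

With continuation probability p and discount β, the effective per-period discount factor is βp.
Grim-trigger IC: βp ≥ (57−18)/(57−5) = 3/4.
So p ≥ (3/4)/(7/8) = 6/7.

6/7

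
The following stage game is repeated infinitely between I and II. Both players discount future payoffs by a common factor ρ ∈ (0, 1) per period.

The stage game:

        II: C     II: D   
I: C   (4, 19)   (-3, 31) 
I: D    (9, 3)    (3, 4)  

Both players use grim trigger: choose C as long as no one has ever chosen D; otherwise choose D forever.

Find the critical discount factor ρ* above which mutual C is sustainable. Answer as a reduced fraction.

5/6

For I: deviation gain 9−4 = 5, per-period punishment loss 4−3 = 1. IC gives ρ ≥ 5/6.
For II: gain 12, loss 15 per period, so ρ ≥ 12/27 = 4/9.
The tighter constraint is I's, so cooperation needs ρ ≥ 5/6.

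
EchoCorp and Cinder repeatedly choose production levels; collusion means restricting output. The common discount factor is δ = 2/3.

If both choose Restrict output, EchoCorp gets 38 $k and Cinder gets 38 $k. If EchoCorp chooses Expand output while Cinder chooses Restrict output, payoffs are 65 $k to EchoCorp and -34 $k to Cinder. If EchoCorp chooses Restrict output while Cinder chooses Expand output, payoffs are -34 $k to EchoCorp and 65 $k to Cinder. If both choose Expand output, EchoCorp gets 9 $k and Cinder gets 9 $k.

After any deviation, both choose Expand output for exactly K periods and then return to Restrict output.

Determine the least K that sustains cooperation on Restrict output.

Need Σ_{k=1}^{K} δ^k ≥ (65−38)/(38−9) = 0.9310 at δ = 2/3.
At K = 1 the sum is 0.6667 < 0.9310; at K = 2 it is 1.1111 ≥ 0.9310.
So the minimum punishment length is K = 2.

2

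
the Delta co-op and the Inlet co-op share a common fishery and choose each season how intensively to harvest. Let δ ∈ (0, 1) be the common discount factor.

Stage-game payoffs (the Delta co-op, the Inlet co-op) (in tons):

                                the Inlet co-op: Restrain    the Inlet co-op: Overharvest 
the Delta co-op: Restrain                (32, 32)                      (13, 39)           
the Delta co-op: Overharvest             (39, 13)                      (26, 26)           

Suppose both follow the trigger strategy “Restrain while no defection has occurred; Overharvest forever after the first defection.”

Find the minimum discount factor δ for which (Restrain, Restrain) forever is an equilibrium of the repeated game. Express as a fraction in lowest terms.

Under grim trigger the critical discount factor is (T−C)/(T−P) with T = 39, C = 32, P = 26.
δ* = (39−32)/(39−26) = 7/13.

7/13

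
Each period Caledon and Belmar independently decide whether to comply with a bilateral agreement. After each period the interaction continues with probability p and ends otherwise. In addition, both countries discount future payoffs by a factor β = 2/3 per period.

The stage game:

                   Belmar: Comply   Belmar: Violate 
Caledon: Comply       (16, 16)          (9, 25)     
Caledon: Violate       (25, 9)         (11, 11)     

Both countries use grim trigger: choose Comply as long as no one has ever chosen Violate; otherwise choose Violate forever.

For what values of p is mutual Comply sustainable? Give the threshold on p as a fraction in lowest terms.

With continuation probability p and discount β, the effective per-period discount factor is βp.
Grim-trigger IC: βp ≥ (25−16)/(25−11) = 9/14.
So p ≥ (9/14)/(2/3) = 27/28.

27/28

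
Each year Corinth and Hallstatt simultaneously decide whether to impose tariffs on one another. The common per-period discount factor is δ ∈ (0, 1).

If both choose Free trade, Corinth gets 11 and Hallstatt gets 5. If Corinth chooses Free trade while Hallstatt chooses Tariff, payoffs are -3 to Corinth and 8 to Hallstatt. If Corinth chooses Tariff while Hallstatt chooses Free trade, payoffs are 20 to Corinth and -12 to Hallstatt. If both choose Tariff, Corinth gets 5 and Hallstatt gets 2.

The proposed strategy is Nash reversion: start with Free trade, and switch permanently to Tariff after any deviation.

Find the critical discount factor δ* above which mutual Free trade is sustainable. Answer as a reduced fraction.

For Corinth: deviation gain 20−11 = 9, per-period punishment loss 11−5 = 6. IC gives δ ≥ 9/15 = 3/5.
For Hallstatt: gain 3, loss 3 per period, so δ ≥ 3/6 = 1/2.
The tighter constraint is Corinth's, so cooperation needs δ ≥ 3/5.

3/5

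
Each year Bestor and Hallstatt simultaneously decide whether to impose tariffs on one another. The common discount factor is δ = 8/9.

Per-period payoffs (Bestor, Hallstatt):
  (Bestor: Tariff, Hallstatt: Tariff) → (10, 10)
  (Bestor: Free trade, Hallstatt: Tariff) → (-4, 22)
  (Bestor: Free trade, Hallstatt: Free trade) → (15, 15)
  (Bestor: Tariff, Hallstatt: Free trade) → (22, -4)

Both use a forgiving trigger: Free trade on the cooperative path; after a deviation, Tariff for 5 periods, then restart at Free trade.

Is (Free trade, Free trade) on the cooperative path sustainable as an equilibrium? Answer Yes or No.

Comparing payoff streams over the 6 periods until play realigns: cooperate → 15(1+δ+…+δ^5); deviate → 22 + 10(δ+…+δ^5).
Cooperation is sustained iff (15−10)(δ+…+δ^5) ≥ 22−15.
δ+…+δ^5 = 8/9·(1−(8/9)^5)/(1−8/9) = 3.5606, and (22−15)/(15−10) = 1.4000.
3.5606 ≥ 1.4000, so cooperation is sustainable.

Yes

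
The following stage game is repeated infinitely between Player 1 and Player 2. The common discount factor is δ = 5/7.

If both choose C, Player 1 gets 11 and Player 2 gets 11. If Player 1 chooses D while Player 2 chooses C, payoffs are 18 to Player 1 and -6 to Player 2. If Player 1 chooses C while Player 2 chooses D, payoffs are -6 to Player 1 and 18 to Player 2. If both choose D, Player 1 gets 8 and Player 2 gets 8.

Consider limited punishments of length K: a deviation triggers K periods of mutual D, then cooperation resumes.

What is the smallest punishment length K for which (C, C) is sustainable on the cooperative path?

9

IC: δ(1−δ^K)/(1−δ) ≥ (18−11)/(11−8) = 7/3.
With δ = 5/7: need 1 − δ^K ≥ 7/3·(1−5/7)/(5/7), i.e. δ^K ≤ 0.0667.
Since (5/7)^8 = 0.0678 and (5/7)^9 = 0.0484, the smallest such K is 9.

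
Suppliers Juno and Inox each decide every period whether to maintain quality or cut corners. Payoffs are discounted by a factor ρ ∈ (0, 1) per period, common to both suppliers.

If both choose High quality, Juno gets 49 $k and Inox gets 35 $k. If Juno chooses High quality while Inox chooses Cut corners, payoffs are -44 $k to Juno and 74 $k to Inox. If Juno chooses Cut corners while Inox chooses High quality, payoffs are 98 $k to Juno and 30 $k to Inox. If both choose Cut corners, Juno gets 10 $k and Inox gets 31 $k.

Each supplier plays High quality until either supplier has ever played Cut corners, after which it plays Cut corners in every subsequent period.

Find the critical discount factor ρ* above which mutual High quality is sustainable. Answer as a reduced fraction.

Juno: cooperation gives 49 each period; deviation gives 98 once then 10 forever.
  49/(1−ρ) ≥ 98 + 10ρ/(1−ρ) ⇒ ρ ≥ 49/88.
Inox: cooperation gives 35 each period; deviation gives 74 once then 31 forever.
  ρ ≥ 39/43.
Both must hold, so the binding constraint is Inox's: ρ ≥ 39/43.

39/43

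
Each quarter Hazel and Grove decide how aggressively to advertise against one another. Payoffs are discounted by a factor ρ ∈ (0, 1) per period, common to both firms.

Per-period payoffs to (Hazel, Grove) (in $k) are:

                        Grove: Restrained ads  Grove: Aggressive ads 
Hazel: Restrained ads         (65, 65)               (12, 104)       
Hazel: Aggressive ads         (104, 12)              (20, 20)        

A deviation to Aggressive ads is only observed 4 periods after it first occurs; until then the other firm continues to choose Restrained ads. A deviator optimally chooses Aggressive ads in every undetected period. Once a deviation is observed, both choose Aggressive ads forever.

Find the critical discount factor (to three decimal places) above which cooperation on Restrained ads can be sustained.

0.825

A deviator earns 104 for 4 periods, then 20 forever; cooperating earns 65 forever. Multiplying the IC by (1−ρ):
65 ≥ 104(1−ρ^4) + 20ρ^4, so 84·ρ^4 ≥ 39 and ρ^4 ≥ 13/28.
ρ ≥ (13/28)^(1/4) ≈ 0.825.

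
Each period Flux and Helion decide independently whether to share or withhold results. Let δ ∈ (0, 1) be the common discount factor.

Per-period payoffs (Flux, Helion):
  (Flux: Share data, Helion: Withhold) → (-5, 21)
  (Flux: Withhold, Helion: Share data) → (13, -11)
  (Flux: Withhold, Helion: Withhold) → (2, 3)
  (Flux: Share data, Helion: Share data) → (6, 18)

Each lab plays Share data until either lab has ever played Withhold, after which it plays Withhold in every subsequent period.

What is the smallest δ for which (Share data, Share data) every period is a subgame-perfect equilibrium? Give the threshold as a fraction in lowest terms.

Flux: cooperation gives 6 each period; deviation gives 13 once then 2 forever.
  6/(1−δ) ≥ 13 + 2δ/(1−δ) ⇒ δ ≥ 7/11.
Helion: cooperation gives 18 each period; deviation gives 21 once then 3 forever.
  δ ≥ 3/18 = 1/6.
Both must hold, so the binding constraint is Flux's: δ ≥ 7/11.

7/11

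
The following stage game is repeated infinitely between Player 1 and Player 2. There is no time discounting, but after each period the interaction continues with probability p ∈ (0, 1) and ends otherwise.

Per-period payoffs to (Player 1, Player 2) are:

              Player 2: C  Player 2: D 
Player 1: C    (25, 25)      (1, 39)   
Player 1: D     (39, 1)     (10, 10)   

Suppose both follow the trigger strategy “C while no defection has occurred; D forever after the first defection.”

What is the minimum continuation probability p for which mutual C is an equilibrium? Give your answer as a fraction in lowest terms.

Expected cooperation value is 25 + p·25 + p²·25 + … = 25/(1−p); deviation gives 39 + p·10/(1−p).
25 ≥ 39(1−p) + 10p ⇒ 29p ≥ 14 ⇒ p ≥ 14/29.

14/29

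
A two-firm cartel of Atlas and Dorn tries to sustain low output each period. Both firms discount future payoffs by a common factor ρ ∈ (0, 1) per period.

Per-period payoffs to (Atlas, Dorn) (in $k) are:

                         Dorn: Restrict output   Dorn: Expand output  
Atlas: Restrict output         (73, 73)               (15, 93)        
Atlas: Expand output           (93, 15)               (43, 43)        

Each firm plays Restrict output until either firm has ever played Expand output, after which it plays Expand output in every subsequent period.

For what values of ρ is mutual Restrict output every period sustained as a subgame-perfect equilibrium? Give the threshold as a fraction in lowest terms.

Cooperation forever yields 73 each period: 73/(1−ρ).
Deviating yields 93 once, then 43 forever: 93 + 43ρ/(1−ρ).
No profitable deviation requires 73/(1−ρ) ≥ 93 + 43ρ/(1−ρ).
Multiplying by (1−ρ): 73 ≥ 93(1−ρ) + 43ρ = 93 − 50ρ.
So 50ρ ≥ 20, i.e. ρ ≥ 20/50 = 2/5.

2/5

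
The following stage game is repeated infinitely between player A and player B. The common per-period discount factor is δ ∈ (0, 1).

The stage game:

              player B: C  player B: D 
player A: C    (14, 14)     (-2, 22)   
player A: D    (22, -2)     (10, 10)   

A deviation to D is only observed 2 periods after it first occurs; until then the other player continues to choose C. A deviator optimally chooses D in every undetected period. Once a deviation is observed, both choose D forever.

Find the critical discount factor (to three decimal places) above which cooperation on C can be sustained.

Deviating for the 2 undetected periods gains 22−14 = 8 per period over cooperation, then loses 14−10 = 4 per period forever once punishment starts.
Gain: 8(1 + δ + … + δ^1); loss: 4·δ^2/(1−δ).
No profitable deviation ⇔ 8(1−δ^2) ≤ 4·δ^2, i.e. δ^2 ≥ 8/(8+4) = 2/3.
Hence δ ≥ (2/3)^(1/2) ≈ 0.816.

0.816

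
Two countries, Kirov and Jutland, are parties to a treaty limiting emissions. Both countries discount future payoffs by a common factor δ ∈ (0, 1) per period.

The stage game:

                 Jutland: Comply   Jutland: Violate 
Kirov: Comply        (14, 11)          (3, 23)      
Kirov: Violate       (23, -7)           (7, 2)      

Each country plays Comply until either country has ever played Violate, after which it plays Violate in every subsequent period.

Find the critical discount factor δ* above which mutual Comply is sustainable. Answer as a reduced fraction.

4/7

Kirov: cooperation gives 14 each period; deviation gives 23 once then 7 forever.
  14/(1−δ) ≥ 23 + 7δ/(1−δ) ⇒ δ ≥ 9/16.
Jutland: cooperation gives 11 each period; deviation gives 23 once then 2 forever.
  δ ≥ 12/21 = 4/7.
Both must hold, so the binding constraint is Jutland's: δ ≥ 4/7.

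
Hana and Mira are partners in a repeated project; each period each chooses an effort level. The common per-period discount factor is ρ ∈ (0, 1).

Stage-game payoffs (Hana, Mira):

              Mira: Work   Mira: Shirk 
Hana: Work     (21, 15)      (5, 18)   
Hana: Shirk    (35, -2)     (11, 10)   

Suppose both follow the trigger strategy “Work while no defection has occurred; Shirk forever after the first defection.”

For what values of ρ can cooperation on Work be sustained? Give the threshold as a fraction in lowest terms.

7/12

For Hana: deviation gain 35−21 = 14, per-period punishment loss 21−11 = 10. IC gives ρ ≥ 14/24 = 7/12.
For Mira: gain 3, loss 5 per period, so ρ ≥ 3/8.
The tighter constraint is Hana's, so cooperation needs ρ ≥ 7/12.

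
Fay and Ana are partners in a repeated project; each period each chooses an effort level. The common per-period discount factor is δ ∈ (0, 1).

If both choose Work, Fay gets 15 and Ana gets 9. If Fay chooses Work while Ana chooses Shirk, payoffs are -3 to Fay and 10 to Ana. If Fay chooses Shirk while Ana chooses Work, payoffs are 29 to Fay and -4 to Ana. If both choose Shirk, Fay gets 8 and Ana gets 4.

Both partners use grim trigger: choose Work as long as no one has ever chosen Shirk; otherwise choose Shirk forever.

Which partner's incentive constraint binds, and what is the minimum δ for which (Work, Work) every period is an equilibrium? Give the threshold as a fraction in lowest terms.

Fay; δ ≥ 2/3

Fay: cooperation gives 15 each period; deviation gives 29 once then 8 forever.
  15/(1−δ) ≥ 29 + 8δ/(1−δ) ⇒ δ ≥ 14/21 = 2/3.
Ana: cooperation gives 9 each period; deviation gives 10 once then 4 forever.
  δ ≥ 1/6.
Both must hold, so the binding constraint is Fay's: δ ≥ 2/3.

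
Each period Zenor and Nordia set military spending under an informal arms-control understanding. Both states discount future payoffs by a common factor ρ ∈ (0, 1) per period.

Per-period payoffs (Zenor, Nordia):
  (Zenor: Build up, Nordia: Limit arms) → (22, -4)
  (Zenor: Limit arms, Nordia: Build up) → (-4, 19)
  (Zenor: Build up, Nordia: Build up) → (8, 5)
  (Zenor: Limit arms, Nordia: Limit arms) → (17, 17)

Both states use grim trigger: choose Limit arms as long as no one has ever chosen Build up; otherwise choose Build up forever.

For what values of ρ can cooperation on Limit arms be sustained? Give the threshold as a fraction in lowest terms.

5/14

Zenor's threshold: (22−17)/(22−8) = 5/14.
Nordia's threshold: (19−17)/(19−5) = 1/7.
5/14 > 1/7, so Zenor binds and ρ* = 5/14.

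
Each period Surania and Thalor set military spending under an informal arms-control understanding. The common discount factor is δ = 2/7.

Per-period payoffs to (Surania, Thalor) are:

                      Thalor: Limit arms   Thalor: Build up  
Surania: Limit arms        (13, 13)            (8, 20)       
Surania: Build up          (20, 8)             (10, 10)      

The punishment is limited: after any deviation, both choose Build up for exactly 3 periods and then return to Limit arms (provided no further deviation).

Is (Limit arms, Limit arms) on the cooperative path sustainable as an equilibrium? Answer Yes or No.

Comparing payoff streams over the 4 periods until play realigns: cooperate → 13(1+δ+…+δ^3); deviate → 20 + 10(δ+…+δ^3).
Cooperation is sustained iff (13−10)(δ+…+δ^3) ≥ 20−13.
δ+…+δ^3 = 2/7·(1−(2/7)^3)/(1−2/7) = 0.3907, and (20−13)/(13−10) = 2.3333.
0.3907 < 2.3333, so cooperation is not sustainable.

No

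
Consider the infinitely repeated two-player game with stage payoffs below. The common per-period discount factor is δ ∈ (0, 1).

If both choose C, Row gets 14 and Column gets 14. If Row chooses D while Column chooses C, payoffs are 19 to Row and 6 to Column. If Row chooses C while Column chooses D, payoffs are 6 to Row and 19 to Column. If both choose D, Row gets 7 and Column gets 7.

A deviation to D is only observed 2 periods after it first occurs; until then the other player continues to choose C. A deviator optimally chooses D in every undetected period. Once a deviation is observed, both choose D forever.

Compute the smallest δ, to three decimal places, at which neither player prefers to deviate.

A deviator earns 19 for 2 periods, then 7 forever; cooperating earns 14 forever. Multiplying the IC by (1−δ):
14 ≥ 19(1−δ^2) + 7δ^2, so 12·δ^2 ≥ 5 and δ^2 ≥ 5/12.
δ ≥ (5/12)^(1/2) ≈ 0.645.

0.645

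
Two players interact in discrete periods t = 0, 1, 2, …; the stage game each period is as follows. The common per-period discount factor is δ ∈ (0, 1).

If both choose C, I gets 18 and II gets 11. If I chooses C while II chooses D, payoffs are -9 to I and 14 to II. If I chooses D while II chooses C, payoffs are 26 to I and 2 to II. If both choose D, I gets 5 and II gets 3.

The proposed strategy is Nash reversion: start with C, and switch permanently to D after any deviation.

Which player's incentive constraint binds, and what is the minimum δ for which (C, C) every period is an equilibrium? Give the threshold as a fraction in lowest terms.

I; δ ≥ 8/21

For I: deviation gain 26−18 = 8, per-period punishment loss 18−5 = 13. IC gives δ ≥ 8/21.
For II: gain 3, loss 8 per period, so δ ≥ 3/11.
The tighter constraint is I's, so cooperation needs δ ≥ 8/21.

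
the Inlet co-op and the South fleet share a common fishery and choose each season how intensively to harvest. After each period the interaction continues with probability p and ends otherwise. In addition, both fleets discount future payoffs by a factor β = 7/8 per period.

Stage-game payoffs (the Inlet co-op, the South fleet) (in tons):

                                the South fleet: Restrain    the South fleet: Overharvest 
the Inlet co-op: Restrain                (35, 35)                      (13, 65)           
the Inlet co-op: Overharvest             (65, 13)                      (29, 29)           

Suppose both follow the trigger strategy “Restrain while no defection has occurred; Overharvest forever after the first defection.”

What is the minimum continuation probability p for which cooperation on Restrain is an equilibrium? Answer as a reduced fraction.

Expected continuation weight on next period's payoff is β·p = 7/8·p, which plays the role of the discount factor.
Cooperation requires 7/8·p ≥ (65−35)/(65−29) = 5/6, hence p ≥ 20/21.

20/21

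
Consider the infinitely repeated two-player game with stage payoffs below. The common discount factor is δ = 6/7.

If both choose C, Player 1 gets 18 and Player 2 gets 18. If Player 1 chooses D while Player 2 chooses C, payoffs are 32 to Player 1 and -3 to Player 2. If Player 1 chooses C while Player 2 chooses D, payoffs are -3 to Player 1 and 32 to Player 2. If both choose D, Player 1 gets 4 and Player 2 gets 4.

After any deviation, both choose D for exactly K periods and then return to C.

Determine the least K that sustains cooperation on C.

IC: δ(1−δ^K)/(1−δ) ≥ (32−18)/(18−4) = 1.
With δ = 6/7: need 1 − δ^K ≥ 1·(1−6/7)/(6/7), i.e. δ^K ≤ 0.8333.
Since (6/7)^1 = 0.8571 and (6/7)^2 = 0.7347, the smallest such K is 2.

2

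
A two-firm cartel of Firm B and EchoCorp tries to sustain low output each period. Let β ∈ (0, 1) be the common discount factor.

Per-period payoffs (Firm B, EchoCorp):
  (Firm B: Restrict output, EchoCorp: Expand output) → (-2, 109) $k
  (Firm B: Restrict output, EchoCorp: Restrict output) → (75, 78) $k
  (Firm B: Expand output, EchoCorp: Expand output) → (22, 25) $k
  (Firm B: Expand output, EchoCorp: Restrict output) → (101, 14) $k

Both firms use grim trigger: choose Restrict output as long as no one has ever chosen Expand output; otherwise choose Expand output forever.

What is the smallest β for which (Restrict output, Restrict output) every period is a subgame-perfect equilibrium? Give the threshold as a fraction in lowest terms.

31/84

Firm B's threshold: (101−75)/(101−22) = 26/79.
EchoCorp's threshold: (109−78)/(109−25) = 31/84.
26/79 < 31/84, so EchoCorp binds and β* = 31/84.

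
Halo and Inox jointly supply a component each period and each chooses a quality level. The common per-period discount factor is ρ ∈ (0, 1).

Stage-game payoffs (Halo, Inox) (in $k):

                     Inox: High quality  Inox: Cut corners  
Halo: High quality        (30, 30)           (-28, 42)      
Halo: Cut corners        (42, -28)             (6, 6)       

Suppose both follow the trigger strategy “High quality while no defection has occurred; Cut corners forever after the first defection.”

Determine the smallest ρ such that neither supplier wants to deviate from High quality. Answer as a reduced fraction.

1/3

Cooperation forever yields 30 each period: 30/(1−ρ).
Deviating yields 42 once, then 6 forever: 42 + 6ρ/(1−ρ).
No profitable deviation requires 30/(1−ρ) ≥ 42 + 6ρ/(1−ρ).
Multiplying by (1−ρ): 30 ≥ 42(1−ρ) + 6ρ = 42 − 36ρ.
So 36ρ ≥ 12, i.e. ρ ≥ 12/36 = 1/3.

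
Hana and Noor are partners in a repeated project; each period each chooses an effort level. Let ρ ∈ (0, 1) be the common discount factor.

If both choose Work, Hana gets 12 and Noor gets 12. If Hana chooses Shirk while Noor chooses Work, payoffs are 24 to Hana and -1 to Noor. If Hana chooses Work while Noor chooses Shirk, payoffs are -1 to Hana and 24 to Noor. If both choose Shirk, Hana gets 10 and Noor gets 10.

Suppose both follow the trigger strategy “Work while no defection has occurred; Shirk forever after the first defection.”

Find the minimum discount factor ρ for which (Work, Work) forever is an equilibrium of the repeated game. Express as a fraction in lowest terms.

6/7

Under grim trigger the critical discount factor is (T−C)/(T−P) with T = 24, C = 12, P = 10.
ρ* = (24−12)/(24−10) = 12/14 = 6/7.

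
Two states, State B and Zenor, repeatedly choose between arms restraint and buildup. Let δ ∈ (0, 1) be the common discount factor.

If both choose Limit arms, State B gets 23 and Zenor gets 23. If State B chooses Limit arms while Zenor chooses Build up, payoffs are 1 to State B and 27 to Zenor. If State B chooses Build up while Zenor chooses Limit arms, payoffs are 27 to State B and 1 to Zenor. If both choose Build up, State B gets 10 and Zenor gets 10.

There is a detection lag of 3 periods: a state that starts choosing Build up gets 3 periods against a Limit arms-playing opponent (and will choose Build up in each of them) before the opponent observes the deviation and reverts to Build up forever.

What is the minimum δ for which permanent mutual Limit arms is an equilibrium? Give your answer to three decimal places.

Deviating for the 3 undetected periods gains 27−23 = 4 per period over cooperation, then loses 23−10 = 13 per period forever once punishment starts.
Gain: 4(1 + δ + … + δ^2); loss: 13·δ^3/(1−δ).
No profitable deviation ⇔ 4(1−δ^3) ≤ 13·δ^3, i.e. δ^3 ≥ 4/(4+13) = 4/17.
Hence δ ≥ (4/17)^(1/3) ≈ 0.617.

0.617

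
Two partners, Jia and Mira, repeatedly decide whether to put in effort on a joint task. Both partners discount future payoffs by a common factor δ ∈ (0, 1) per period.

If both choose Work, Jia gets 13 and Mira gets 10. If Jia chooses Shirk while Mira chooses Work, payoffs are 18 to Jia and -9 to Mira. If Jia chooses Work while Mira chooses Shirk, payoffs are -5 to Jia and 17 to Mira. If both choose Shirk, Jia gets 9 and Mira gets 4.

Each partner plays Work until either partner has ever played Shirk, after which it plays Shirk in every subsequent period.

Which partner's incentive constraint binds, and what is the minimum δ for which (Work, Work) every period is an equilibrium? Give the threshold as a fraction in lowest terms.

Jia; δ ≥ 5/9

Jia: cooperation gives 13 each period; deviation gives 18 once then 9 forever.
  13/(1−δ) ≥ 18 + 9δ/(1−δ) ⇒ δ ≥ 5/9.
Mira: cooperation gives 10 each period; deviation gives 17 once then 4 forever.
  δ ≥ 7/13.
Both must hold, so the binding constraint is Jia's: δ ≥ 5/9.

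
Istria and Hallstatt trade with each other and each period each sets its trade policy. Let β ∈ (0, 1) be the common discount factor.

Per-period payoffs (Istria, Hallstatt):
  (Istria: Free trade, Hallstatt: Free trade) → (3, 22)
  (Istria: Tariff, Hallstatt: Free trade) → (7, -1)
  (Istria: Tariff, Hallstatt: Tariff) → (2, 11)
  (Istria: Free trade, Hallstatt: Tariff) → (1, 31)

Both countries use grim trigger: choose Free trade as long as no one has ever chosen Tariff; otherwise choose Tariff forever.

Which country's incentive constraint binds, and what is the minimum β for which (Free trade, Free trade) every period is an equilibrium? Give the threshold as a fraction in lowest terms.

Istria: cooperation gives 3 each period; deviation gives 7 once then 2 forever.
  3/(1−β) ≥ 7 + 2β/(1−β) ⇒ β ≥ 4/5.
Hallstatt: cooperation gives 22 each period; deviation gives 31 once then 11 forever.
  β ≥ 9/20.
Both must hold, so the binding constraint is Istria's: β ≥ 4/5.

Istria; β ≥ 4/5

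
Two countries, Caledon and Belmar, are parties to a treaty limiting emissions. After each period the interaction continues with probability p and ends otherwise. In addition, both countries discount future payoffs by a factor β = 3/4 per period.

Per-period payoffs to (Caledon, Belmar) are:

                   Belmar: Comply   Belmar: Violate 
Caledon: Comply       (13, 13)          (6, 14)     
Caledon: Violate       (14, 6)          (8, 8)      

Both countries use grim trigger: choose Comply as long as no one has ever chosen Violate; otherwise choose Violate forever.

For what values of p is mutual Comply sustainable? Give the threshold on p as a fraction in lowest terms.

With continuation probability p and discount β, the effective per-period discount factor is βp.
Grim-trigger IC: βp ≥ (14−13)/(14−8) = 1/6.
So p ≥ (1/6)/(3/4) = 2/9.

2/9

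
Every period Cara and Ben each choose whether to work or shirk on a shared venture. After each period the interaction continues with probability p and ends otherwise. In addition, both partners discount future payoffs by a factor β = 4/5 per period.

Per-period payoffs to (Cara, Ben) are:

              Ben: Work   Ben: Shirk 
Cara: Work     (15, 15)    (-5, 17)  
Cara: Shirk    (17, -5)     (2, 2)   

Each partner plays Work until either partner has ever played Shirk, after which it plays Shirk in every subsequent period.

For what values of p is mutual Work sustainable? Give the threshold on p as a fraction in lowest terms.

Expected continuation weight on next period's payoff is β·p = 4/5·p, which plays the role of the discount factor.
Cooperation requires 4/5·p ≥ (17−15)/(17−2) = 2/15, hence p ≥ 1/6.

1/6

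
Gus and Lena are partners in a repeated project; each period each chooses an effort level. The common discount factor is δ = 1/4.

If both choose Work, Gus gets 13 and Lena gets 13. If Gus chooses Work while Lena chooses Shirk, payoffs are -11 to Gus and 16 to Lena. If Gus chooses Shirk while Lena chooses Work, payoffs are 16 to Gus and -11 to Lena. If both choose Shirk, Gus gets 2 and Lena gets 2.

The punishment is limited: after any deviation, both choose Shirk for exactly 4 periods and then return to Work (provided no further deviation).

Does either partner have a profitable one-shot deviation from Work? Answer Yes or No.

Comparing payoff streams over the 5 periods until play realigns: cooperate → 13(1+δ+…+δ^4); deviate → 16 + 2(δ+…+δ^4).
Cooperation is sustained iff (13−2)(δ+…+δ^4) ≥ 16−13.
δ+…+δ^4 = 1/4·(1−(1/4)^4)/(1−1/4) = 0.3320, and (16−13)/(13−2) = 0.2727.
0.3320 ≥ 0.2727, so cooperation is sustainable.

No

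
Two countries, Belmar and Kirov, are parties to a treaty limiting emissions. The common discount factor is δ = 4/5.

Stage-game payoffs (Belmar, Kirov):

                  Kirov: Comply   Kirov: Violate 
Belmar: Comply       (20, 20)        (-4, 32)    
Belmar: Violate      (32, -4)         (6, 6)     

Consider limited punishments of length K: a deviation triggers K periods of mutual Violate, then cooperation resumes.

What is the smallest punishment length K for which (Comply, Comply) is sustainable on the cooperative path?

2

IC: δ(1−δ^K)/(1−δ) ≥ (32−20)/(20−6) = 6/7.
With δ = 4/5: need 1 − δ^K ≥ 6/7·(1−4/5)/(4/5), i.e. δ^K ≤ 0.7857.
Since (4/5)^1 = 0.8000 and (4/5)^2 = 0.6400, the smallest such K is 2.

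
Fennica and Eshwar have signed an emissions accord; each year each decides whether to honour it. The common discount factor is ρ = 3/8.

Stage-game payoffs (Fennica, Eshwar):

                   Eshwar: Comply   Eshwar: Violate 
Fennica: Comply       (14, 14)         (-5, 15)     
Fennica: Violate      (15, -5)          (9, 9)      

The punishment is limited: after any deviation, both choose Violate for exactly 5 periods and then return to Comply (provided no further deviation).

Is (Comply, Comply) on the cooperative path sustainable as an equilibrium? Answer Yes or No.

Comparing payoff streams over the 6 periods until play realigns: cooperate → 14(1+ρ+…+ρ^5); deviate → 15 + 9(ρ+…+ρ^5).
Cooperation is sustained iff (14−9)(ρ+…+ρ^5) ≥ 15−14.
ρ+…+ρ^5 = 3/8·(1−(3/8)^5)/(1−3/8) = 0.5956, and (15−14)/(14−9) = 0.2000.
0.5956 ≥ 0.2000, so cooperation is sustainable.

Yes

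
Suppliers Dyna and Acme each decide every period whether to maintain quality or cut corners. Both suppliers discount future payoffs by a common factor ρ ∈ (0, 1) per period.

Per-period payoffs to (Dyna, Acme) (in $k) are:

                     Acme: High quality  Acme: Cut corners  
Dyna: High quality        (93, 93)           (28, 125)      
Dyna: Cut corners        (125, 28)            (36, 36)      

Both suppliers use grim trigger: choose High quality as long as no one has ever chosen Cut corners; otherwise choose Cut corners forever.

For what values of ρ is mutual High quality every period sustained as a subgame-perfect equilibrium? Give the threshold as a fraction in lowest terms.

Cooperation forever yields 93 each period: 93/(1−ρ).
Deviating yields 125 once, then 36 forever: 125 + 36ρ/(1−ρ).
No profitable deviation requires 93/(1−ρ) ≥ 125 + 36ρ/(1−ρ).
Multiplying by (1−ρ): 93 ≥ 125(1−ρ) + 36ρ = 125 − 89ρ.
So 89ρ ≥ 32, i.e. ρ ≥ 32/89.

32/89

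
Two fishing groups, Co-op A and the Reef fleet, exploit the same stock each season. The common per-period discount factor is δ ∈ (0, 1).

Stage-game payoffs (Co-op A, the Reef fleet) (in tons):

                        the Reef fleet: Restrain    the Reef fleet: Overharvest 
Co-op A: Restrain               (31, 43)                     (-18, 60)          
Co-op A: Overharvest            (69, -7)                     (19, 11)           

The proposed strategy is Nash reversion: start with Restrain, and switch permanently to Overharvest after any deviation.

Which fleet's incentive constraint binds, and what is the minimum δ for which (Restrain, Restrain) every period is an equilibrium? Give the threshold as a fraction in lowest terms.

Co-op A; δ ≥ 19/25

For Co-op A: deviation gain 69−31 = 38, per-period punishment loss 31−19 = 12. IC gives δ ≥ 38/50 = 19/25.
For the Reef fleet: gain 17, loss 32 per period, so δ ≥ 17/49.
The tighter constraint is Co-op A's, so cooperation needs δ ≥ 19/25.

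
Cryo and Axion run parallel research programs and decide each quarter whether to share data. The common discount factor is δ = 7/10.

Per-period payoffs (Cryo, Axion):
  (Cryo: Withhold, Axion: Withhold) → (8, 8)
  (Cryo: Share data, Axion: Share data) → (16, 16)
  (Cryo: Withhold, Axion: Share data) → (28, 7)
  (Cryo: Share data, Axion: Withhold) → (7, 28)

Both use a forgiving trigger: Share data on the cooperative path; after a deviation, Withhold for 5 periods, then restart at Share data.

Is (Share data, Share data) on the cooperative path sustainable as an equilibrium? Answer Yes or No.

Yes

A one-shot deviation gives 28 now, then 8 for 5 periods, then back to 16.
Gain from deviating: (28−16) today; loss: (16−8) in each of the next 5 periods.
No-deviation condition: (16−8)(δ+…+δ^5) ≥ 28−16, i.e. δ+…+δ^5 ≥ 3/2.
At δ = 7/10: δ+…+δ^5 = 1.9412 ≥ 1.5000.
So cooperation is sustainable.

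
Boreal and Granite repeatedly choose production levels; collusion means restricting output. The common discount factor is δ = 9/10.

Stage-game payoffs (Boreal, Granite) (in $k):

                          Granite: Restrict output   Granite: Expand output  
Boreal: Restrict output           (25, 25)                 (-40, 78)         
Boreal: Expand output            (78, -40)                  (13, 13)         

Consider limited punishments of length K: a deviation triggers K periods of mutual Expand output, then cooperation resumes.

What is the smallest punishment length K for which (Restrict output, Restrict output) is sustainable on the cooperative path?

7

No profitable deviation requires (25−13)(δ+…+δ^K) ≥ 78−25, i.e. δ+…+δ^K ≥ 53/12 ≈ 4.4167.
With δ = 9/10, the partial sums are K=1: 0.9000, K=2: 1.7100, …, K=5: 3.6856, K=6: 4.2170, K=7: 4.6953.
K = 7 is the first length at which the sum reaches 4.4167.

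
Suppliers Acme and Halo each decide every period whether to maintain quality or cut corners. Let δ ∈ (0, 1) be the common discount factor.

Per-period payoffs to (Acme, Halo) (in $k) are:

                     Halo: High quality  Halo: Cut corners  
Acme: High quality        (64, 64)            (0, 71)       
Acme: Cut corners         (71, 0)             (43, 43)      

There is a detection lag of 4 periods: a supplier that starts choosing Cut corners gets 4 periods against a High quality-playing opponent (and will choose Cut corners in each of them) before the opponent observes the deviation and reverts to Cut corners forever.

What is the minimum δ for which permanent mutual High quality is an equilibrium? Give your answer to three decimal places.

0.707

Deviating for the 4 undetected periods gains 71−64 = 7 per period over cooperation, then loses 64−43 = 21 per period forever once punishment starts.
Gain: 7(1 + δ + … + δ^3); loss: 21·δ^4/(1−δ).
No profitable deviation ⇔ 7(1−δ^4) ≤ 21·δ^4, i.e. δ^4 ≥ 7/(7+21) = 1/4.
Hence δ ≥ (1/4)^(1/4) ≈ 0.707.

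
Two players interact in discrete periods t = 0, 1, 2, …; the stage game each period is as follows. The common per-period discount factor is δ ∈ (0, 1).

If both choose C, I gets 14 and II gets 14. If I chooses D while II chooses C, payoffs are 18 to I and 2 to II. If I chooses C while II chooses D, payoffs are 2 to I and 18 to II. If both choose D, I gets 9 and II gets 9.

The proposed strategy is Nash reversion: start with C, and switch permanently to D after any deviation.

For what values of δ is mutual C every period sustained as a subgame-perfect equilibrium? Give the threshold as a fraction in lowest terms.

4/9

14/(1−δ) ≥ 18 + 9δ/(1−δ)
14 ≥ 18 − 9δ
δ ≥ 4/9.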